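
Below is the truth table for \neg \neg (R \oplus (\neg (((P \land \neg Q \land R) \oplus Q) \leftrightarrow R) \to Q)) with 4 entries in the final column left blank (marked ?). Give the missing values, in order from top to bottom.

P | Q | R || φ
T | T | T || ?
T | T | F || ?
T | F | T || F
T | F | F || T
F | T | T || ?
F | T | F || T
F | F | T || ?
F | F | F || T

Row P=T, Q=T, R=T: (R \oplus (\neg (((P \land \neg Q \land R) \oplus Q) \leftrightarrow R) \to Q)) = F, \neg (R \oplus (\neg (((P \land \neg Q \land R) \oplus Q) \leftrightarrow R) \to Q)) = T, so the formula = F.
Row P=T, Q=T, R=F: (R \oplus (\neg (((P \land \neg Q \land R) \oplus Q) \leftrightarrow R) \to Q)) = T, \neg (R \oplus (\neg (((P \land \neg Q \land R) \oplus Q) \leftrightarrow R) \to Q)) = F, so the formula = T.
Row P=F, Q=T, R=T: (R \oplus (\neg (((P \land \neg Q \land R) \oplus Q) \leftrightarrow R) \to Q)) = F, \neg (R \oplus (\neg (((P \land \neg Q \land R) \oplus Q) \leftrightarrow R) \to Q)) = T, so the formula = F.
Row P=F, Q=F, R=T: (R \oplus (\neg (((P \land \neg Q \land R) \oplus Q) \leftrightarrow R) \to Q)) = T, \neg (R \oplus (\neg (((P \land \neg Q \land R) \oplus Q) \leftrightarrow R) \to Q)) = F, so the formula = T.

F, T, F, T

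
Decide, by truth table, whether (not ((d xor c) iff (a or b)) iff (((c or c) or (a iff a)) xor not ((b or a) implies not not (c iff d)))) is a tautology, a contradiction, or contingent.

contingent

  a      b      c      d    |  (d xor c)  (a or b)  ((d xor c) iff (a or b))  not ((d xor c) iff (a or b))  (c or c)  (a iff a)  ((c or c) or (a iff a))  (b or a)  (c iff d)  not (c iff d)  not not (c iff d)    φ  
 True   True   True   True  |    False      True             False                        True                True       True              True             True       True        False             True         True
 True   True   True  False  |     True      True              True                       False                True       True              True             True      False         True            False         True
 True   True  False   True  |     True      True              True                       False               False       True              True             True      False         True            False         True
 True   True  False  False  |    False      True             False                        True               False       True              True             True       True        False             True         True
 True  False   True   True  |    False      True             False                        True                True       True              True             True       True        False             True         True
 True  False   True  False  |     True      True              True                       False                True       True              True             True      False         True            False         True
 True  False  False   True  |     True      True              True                       False               False       True              True             True      False         True            False         True
 True  False  False  False  |    False      True             False                        True               False       True              True             True       True        False             True         True
False   True   True   True  |    False      True             False                        True                True       True              True             True       True        False             True         True
False   True   True  False  |     True      True              True                       False                True       True              True             True      False         True            False         True
False   True  False   True  |     True      True              True                       False               False       True              True             True      False         True            False         True
False   True  False  False  |    False      True             False                        True               False       True              True             True       True        False             True         True
False  False   True   True  |    False     False              True                       False                True       True              True            False       True        False             True        False
False  False   True  False  |     True     False             False                        True                True       True              True            False      False         True            False         True
False  False  False   True  |     True     False             False                        True               False       True              True            False      False         True            False         True
False  False  False  False  |    False     False              True                       False               False       True              True            False       True        False             True        False
14 of 16 rows are True, so the formula is contingent.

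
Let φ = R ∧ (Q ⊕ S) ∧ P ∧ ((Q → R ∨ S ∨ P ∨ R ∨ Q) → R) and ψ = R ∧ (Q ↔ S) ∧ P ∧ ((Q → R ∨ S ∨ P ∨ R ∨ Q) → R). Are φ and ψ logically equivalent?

P  Q  R  S  |  φ  ψ
T  T  T  T  |  F  T
T  T  T  F  |  T  F
T  T  F  T  |  F  F
T  T  F  F  |  F  F
T  F  T  T  |  T  F
T  F  T  F  |  F  T
T  F  F  T  |  F  F
T  F  F  F  |  F  F
F  T  T  T  |  F  F
F  T  T  F  |  F  F
F  T  F  T  |  F  F
F  T  F  F  |  F  F
F  F  T  T  |  F  F
F  F  T  F  |  F  F
F  F  F  T  |  F  F
F  F  F  F  |  F  F
The columns differ at P=T, Q=T, R=T, S=T (φ=F, ψ=T), so they are not equivalent.

not equivalent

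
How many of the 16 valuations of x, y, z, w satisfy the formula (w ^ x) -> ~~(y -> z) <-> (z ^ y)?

x | y | z | w || φ
F | F | F | F || F
F | F | F | T || F
F | F | T | F || T
F | F | T | T || T
F | T | F | F || T
F | T | F | T || F
F | T | T | F || F
F | T | T | T || F
T | F | F | F || F
T | F | F | T || F
T | F | T | F || T
T | F | T | T || T
T | T | F | F || F
T | T | F | T || T
T | T | T | F || F
T | T | T | T || F
The formula is true on 6 of the 16 rows.

6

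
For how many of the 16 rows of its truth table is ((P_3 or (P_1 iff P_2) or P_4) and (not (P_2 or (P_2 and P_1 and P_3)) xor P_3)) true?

P_1  P_2  P_3  P_4  |  φ
 T    T    T    T   |  T
 T    T    T    F   |  T
 T    T    F    T   |  F
 T    T    F    F   |  F
 T    F    T    T   |  F
 T    F    T    F   |  F
 T    F    F    T   |  T
 T    F    F    F   |  F
 F    T    T    T   |  T
 F    T    T    F   |  T
 F    T    F    T   |  F
 F    T    F    F   |  F
 F    F    T    T   |  F
 F    F    T    F   |  F
 F    F    F    T   |  T
 F    F    F    F   |  T
The formula is true on 7 of the 16 rows.

7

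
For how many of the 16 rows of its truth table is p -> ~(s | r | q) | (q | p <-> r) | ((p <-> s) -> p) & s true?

p | q | r | s || φ
T | T | T | T || T
T | T | T | F || T
T | T | F | T || T
T | T | F | F || F
T | F | T | T || T
T | F | T | F || T
T | F | F | T || T
T | F | F | F || T
F | T | T | T || T
F | T | T | F || T
F | T | F | T || T
F | T | F | F || T
F | F | T | T || T
F | F | T | F || T
F | F | F | T || T
F | F | F | F || T
The formula is true on 15 of the 16 rows.

15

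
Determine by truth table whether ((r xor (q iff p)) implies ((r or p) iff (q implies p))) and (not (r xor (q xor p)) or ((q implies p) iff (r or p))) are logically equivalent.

not equivalent

p | q | r || φ | ψ
F | F | F || F | T
F | F | T || T | T
F | T | F || T | T
F | T | T || F | T
T | F | F || T | T
T | F | T || T | T
T | T | F || T | T
T | T | T || T | T
The columns differ at p=F, q=F, r=F (φ=F, ψ=T), so they are not equivalent.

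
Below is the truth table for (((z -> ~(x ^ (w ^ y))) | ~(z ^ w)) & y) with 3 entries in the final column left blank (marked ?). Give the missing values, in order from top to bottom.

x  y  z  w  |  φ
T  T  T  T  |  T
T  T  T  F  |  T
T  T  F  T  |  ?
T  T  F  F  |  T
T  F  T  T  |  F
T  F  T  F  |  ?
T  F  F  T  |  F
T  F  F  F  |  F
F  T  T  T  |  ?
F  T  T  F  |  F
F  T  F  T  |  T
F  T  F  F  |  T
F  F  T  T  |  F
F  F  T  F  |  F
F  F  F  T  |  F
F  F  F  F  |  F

T, F, T

Row x=T, y=T, z=F, w=T: ((z -> ~(x ^ (w ^ y))) | ~(z ^ w)) = T, so the formula = T.
Row x=T, y=F, z=T, w=F: ((z -> ~(x ^ (w ^ y))) | ~(z ^ w)) = F, so the formula = F.
Row x=F, y=T, z=T, w=T: ((z -> ~(x ^ (w ^ y))) | ~(z ^ w)) = T, so the formula = T.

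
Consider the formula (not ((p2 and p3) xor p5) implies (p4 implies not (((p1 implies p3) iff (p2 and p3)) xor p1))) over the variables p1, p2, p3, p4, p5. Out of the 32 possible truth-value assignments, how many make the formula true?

30

p1 | p2 | p3 | p4 | p5 | φ
-- | -- | -- | -- | -- | -
T  | T  | T  | T  | T  | T
T  | T  | T  | T  | F  | T
T  | T  | T  | F  | T  | T
T  | T  | T  | F  | F  | T
T  | T  | F  | T  | T  | T
T  | T  | F  | T  | F  | T
T  | T  | F  | F  | T  | T
T  | T  | F  | F  | F  | T
T  | F  | T  | T  | T  | T
T  | F  | T  | T  | F  | F
T  | F  | T  | F  | T  | T
T  | F  | T  | F  | F  | T
T  | F  | F  | T  | T  | T
T  | F  | F  | T  | F  | T
T  | F  | F  | F  | T  | T
T  | F  | F  | F  | F  | T
F  | T  | T  | T  | T  | F
F  | T  | T  | T  | F  | T
F  | T  | T  | F  | T  | T
F  | T  | T  | F  | F  | T
F  | T  | F  | T  | T  | T
F  | T  | F  | T  | F  | T
F  | T  | F  | F  | T  | T
F  | T  | F  | F  | F  | T
F  | F  | T  | T  | T  | T
F  | F  | T  | T  | F  | T
F  | F  | T  | F  | T  | T
F  | F  | T  | F  | F  | T
F  | F  | F  | T  | T  | T
F  | F  | F  | T  | F  | T
F  | F  | F  | F  | T  | T
F  | F  | F  | F  | F  | T
The formula is true on 30 of the 32 rows.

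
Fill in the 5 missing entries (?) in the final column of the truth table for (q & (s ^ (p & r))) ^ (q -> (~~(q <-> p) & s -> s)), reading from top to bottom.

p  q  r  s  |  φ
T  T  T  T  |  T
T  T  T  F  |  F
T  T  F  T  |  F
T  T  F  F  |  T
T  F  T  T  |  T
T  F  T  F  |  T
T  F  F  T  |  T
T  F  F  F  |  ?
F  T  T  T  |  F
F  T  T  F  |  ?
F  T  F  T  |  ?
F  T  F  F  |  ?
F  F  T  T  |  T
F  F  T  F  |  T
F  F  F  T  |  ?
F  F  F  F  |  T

Row p=T, q=F, r=F, s=F: (q & (s ^ (p & r))) = F, (q -> (~~(q <-> p) & s -> s)) = T, so the formula = T.
Row p=F, q=T, r=T, s=F: (q & (s ^ (p & r))) = F, (q -> (~~(q <-> p) & s -> s)) = T, so the formula = T.
Row p=F, q=T, r=F, s=T: (q & (s ^ (p & r))) = T, (q -> (~~(q <-> p) & s -> s)) = T, so the formula = F.
Row p=F, q=T, r=F, s=F: (q & (s ^ (p & r))) = F, (q -> (~~(q <-> p) & s -> s)) = T, so the formula = T.
Row p=F, q=F, r=F, s=T: (q & (s ^ (p & r))) = F, (q -> (~~(q <-> p) & s -> s)) = T, so the formula = T.

T, T, F, T, T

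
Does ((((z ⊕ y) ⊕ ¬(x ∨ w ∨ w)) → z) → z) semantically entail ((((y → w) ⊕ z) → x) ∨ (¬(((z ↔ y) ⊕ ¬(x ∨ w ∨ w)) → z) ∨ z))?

no

x | y | z | w || φ | ψ
T | T | T | T || T | T
T | T | T | F || T | T
T | T | F | T || T | T
T | T | F | F || T | T
T | F | T | T || T | T
T | F | T | F || T | T
T | F | F | T || F | T
T | F | F | F || F | T
F | T | T | T || T | T
F | T | T | F || T | T
F | T | F | T || T | F
F | T | F | F || F | T
F | F | T | T || T | T
F | F | T | F || T | T
F | F | F | T || F | T
F | F | F | F || T | F
At x=F, y=T, z=F, w=T we have φ true but ψ false, so φ does not entail ψ.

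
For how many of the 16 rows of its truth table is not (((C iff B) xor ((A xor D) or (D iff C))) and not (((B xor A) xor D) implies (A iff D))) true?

A | B | C | D || φ
1 | 1 | 1 | 1 || 1
1 | 1 | 1 | 0 || 1
1 | 1 | 0 | 1 || 1
1 | 1 | 0 | 0 || 1
1 | 0 | 1 | 1 || 1
1 | 0 | 1 | 0 || 0
1 | 0 | 0 | 1 || 1
1 | 0 | 0 | 0 || 1
0 | 1 | 1 | 1 || 1
0 | 1 | 1 | 0 || 1
0 | 1 | 0 | 1 || 1
0 | 1 | 0 | 0 || 1
0 | 0 | 1 | 1 || 0
0 | 0 | 1 | 0 || 1
0 | 0 | 0 | 1 || 1
0 | 0 | 0 | 0 || 1
The formula is true on 14 of the 16 rows.

14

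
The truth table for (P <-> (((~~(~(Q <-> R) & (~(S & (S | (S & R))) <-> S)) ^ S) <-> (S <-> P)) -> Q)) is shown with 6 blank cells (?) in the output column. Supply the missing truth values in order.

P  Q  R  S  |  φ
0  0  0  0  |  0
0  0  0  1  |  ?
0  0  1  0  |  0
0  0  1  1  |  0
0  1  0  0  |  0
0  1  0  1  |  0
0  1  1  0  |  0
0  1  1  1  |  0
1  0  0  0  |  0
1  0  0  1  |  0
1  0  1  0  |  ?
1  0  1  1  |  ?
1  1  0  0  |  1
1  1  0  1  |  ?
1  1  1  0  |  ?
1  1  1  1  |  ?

Row P=0, Q=0, R=0, S=1: (((~~(~(Q <-> R) & (~(S & (S | (S & R))) <-> S)) ^ S) <-> (S <-> P)) -> Q) = 1, so the formula = 0.
Row P=1, Q=0, R=1, S=0: (((~~(~(Q <-> R) & (~(S & (S | (S & R))) <-> S)) ^ S) <-> (S <-> P)) -> Q) = 0, so the formula = 0.
Row P=1, Q=0, R=1, S=1: (((~~(~(Q <-> R) & (~(S & (S | (S & R))) <-> S)) ^ S) <-> (S <-> P)) -> Q) = 0, so the formula = 0.
Row P=1, Q=1, R=0, S=1: (((~~(~(Q <-> R) & (~(S & (S | (S & R))) <-> S)) ^ S) <-> (S <-> P)) -> Q) = 1, so the formula = 1.
Row P=1, Q=1, R=1, S=0: (((~~(~(Q <-> R) & (~(S & (S | (S & R))) <-> S)) ^ S) <-> (S <-> P)) -> Q) = 1, so the formula = 1.
Row P=1, Q=1, R=1, S=1: (((~~(~(Q <-> R) & (~(S & (S | (S & R))) <-> S)) ^ S) <-> (S <-> P)) -> Q) = 1, so the formula = 1.

0, 0, 0, 1, 1, 1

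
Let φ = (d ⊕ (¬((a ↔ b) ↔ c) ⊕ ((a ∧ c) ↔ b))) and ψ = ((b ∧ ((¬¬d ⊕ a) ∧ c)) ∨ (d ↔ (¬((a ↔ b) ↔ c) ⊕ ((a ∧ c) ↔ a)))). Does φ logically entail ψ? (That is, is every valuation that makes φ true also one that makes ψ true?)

a | b | c | d | φ | ψ
- | - | - | - | - | -
1 | 1 | 1 | 1 | 0 | 1
1 | 1 | 1 | 0 | 1 | 1
1 | 1 | 0 | 1 | 0 | 1
1 | 1 | 0 | 0 | 1 | 0
1 | 0 | 1 | 1 | 0 | 0
1 | 0 | 1 | 0 | 1 | 1
1 | 0 | 0 | 1 | 0 | 0
1 | 0 | 0 | 0 | 1 | 1
0 | 1 | 1 | 1 | 0 | 1
0 | 1 | 1 | 0 | 1 | 1
0 | 1 | 0 | 1 | 1 | 1
0 | 1 | 0 | 0 | 0 | 0
0 | 0 | 1 | 1 | 0 | 1
0 | 0 | 1 | 0 | 1 | 0
0 | 0 | 0 | 1 | 1 | 0
0 | 0 | 0 | 0 | 0 | 1
At a=1, b=1, c=0, d=0 we have φ true but ψ false, so φ does not entail ψ.

no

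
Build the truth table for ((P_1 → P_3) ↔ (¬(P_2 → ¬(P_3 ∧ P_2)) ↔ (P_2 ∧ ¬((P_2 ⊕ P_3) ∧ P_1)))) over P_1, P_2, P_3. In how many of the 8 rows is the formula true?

P_1 | P_2 | P_3 | (P_1 → P_3) | (P_3 ∧ P_2) | ¬(P_3 ∧ P_2) | (P_2 → ¬(P_3 ∧ P_2)) | ¬(P_2 → ¬(P_3 ∧ P_2)) | (P_2 ⊕ P_3) | ((P_2 ⊕ P_3) ∧ P_1) | ¬((P_2 ⊕ P_3) ∧ P_1) | (P_2 ∧ ¬((P_2 ⊕ P_3) ∧ P_1)) | φ
--- | --- | --- | ----------- | ----------- | ------------ | -------------------- | --------------------- | ----------- | ------------------- | -------------------- | ---------------------------- | -
 1  |  1  |  1  |      1      |      1      |      0       |          0           |           1           |      0      |          0          |          1           |              1               | 1
 1  |  1  |  0  |      0      |      0      |      1       |          1           |           0           |      1      |          1          |          0           |              0               | 0
 1  |  0  |  1  |      1      |      0      |      1       |          1           |           0           |      1      |          1          |          0           |              0               | 1
 1  |  0  |  0  |      0      |      0      |      1       |          1           |           0           |      0      |          0          |          1           |              0               | 0
 0  |  1  |  1  |      1      |      1      |      0       |          0           |           1           |      0      |          0          |          1           |              1               | 1
 0  |  1  |  0  |      1      |      0      |      1       |          1           |           0           |      1      |          0          |          1           |              1               | 0
 0  |  0  |  1  |      1      |      0      |      1       |          1           |           0           |      1      |          0          |          1           |              0               | 1
 0  |  0  |  0  |      1      |      0      |      1       |          1           |           0           |      0      |          0          |          1           |              0               | 1
The formula is true on 5 of the 8 rows.

5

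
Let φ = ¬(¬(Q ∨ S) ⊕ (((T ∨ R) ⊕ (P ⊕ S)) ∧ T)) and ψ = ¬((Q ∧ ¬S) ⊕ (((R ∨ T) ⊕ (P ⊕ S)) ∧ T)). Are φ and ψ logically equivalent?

P  Q  R  S  T  |  φ  ψ
0  0  0  0  0  |  0  1
0  0  0  0  1  |  1  0
0  0  0  1  0  |  1  1
0  0  0  1  1  |  1  1
0  0  1  0  0  |  0  1
0  0  1  0  1  |  1  0
0  0  1  1  0  |  1  1
0  0  1  1  1  |  1  1
0  1  0  0  0  |  1  0
0  1  0  0  1  |  0  1
0  1  0  1  0  |  1  1
0  1  0  1  1  |  1  1
0  1  1  0  0  |  1  0
0  1  1  0  1  |  0  1
0  1  1  1  0  |  1  1
0  1  1  1  1  |  1  1
1  0  0  0  0  |  0  1
1  0  0  0  1  |  0  1
1  0  0  1  0  |  1  1
1  0  0  1  1  |  0  0
1  0  1  0  0  |  0  1
1  0  1  0  1  |  0  1
1  0  1  1  0  |  1  1
1  0  1  1  1  |  0  0
1  1  0  0  0  |  1  0
1  1  0  0  1  |  1  0
1  1  0  1  0  |  1  1
1  1  0  1  1  |  0  0
1  1  1  0  0  |  1  0
1  1  1  0  1  |  1  0
1  1  1  1  0  |  1  1
1  1  1  1  1  |  0  0
The columns differ at P=0, Q=0, R=0, S=0, T=0 (φ=0, ψ=1), so they are not equivalent.

not equivalent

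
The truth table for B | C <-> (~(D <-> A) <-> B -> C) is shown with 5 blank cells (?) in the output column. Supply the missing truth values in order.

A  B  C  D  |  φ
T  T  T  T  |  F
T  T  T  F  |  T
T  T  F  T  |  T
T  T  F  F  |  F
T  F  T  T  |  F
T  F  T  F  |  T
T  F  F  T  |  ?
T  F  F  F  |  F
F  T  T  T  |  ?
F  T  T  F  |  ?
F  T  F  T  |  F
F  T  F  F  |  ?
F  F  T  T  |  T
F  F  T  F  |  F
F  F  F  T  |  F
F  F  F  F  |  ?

T, T, F, T, T

Row A=T, B=F, C=F, D=T: (B | C) = F, (~(D <-> A) <-> B -> C) = F, so the formula = T.
Row A=F, B=T, C=T, D=T: (B | C) = T, (~(D <-> A) <-> B -> C) = T, so the formula = T.
Row A=F, B=T, C=T, D=F: (B | C) = T, (~(D <-> A) <-> B -> C) = F, so the formula = F.
Row A=F, B=T, C=F, D=F: (B | C) = T, (~(D <-> A) <-> B -> C) = T, so the formula = T.
Row A=F, B=F, C=F, D=F: (B | C) = F, (~(D <-> A) <-> B -> C) = F, so the formula = T.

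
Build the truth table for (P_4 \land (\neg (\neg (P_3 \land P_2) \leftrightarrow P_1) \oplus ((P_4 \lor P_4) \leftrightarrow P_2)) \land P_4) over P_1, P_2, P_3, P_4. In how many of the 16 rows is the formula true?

P_1  P_2  P_3  P_4  |  φ
 F    F    F    F   |  F
 F    F    F    T   |  T
 F    F    T    F   |  F
 F    F    T    T   |  T
 F    T    F    F   |  F
 F    T    F    T   |  F
 F    T    T    F   |  F
 F    T    T    T   |  T
 T    F    F    F   |  F
 T    F    F    T   |  F
 T    F    T    F   |  F
 T    F    T    T   |  F
 T    T    F    F   |  F
 T    T    F    T   |  T
 T    T    T    F   |  F
 T    T    T    T   |  F
The formula is true on 4 of the 16 rows.

4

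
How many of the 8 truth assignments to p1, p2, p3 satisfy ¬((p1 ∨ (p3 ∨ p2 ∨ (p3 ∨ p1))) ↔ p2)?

3

p1 | p2 | p3 || (p3 ∨ p1) | (p3 ∨ p2 ∨ (p3 ∨ p1)) | (p1 ∨ (p3 ∨ p2 ∨ (p3 ∨ p1))) | φ
T  | T  | T  ||     T     |           T           |              T               | F
T  | T  | F  ||     T     |           T           |              T               | F
T  | F  | T  ||     T     |           T           |              T               | T
T  | F  | F  ||     T     |           T           |              T               | T
F  | T  | T  ||     T     |           T           |              T               | F
F  | T  | F  ||     F     |           T           |              T               | F
F  | F  | T  ||     T     |           T           |              T               | T
F  | F  | F  ||     F     |           F           |              F               | F
The formula is true on 3 of the 8 rows.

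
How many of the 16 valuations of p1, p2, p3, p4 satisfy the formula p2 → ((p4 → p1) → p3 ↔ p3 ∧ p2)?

p1 | p2 | p3 | p4 | (p4 → p1) | ((p4 → p1) → p3) | (p3 ∧ p2) | φ
-- | -- | -- | -- | --------- | ---------------- | --------- | -
F  | F  | F  | F  |     T     |        F         |     F     | T
F  | F  | F  | T  |     F     |        T         |     F     | T
F  | F  | T  | F  |     T     |        T         |     F     | T
F  | F  | T  | T  |     F     |        T         |     F     | T
F  | T  | F  | F  |     T     |        F         |     F     | T
F  | T  | F  | T  |     F     |        T         |     F     | F
F  | T  | T  | F  |     T     |        T         |     T     | T
F  | T  | T  | T  |     F     |        T         |     T     | T
T  | F  | F  | F  |     T     |        F         |     F     | T
T  | F  | F  | T  |     T     |        F         |     F     | T
T  | F  | T  | F  |     T     |        T         |     F     | T
T  | F  | T  | T  |     T     |        T         |     F     | T
T  | T  | F  | F  |     T     |        F         |     F     | T
T  | T  | F  | T  |     T     |        F         |     F     | T
T  | T  | T  | F  |     T     |        T         |     T     | T
T  | T  | T  | T  |     T     |        T         |     T     | T
The formula is true on 15 of the 16 rows.

15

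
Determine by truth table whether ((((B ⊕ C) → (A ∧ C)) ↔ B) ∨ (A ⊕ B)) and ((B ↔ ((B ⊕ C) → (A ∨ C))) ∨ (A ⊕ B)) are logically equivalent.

not equivalent

A | B | C | φ | ψ
- | - | - | - | -
1 | 1 | 1 | 1 | 1
1 | 1 | 0 | 0 | 1
1 | 0 | 1 | 1 | 1
1 | 0 | 0 | 1 | 1
0 | 1 | 1 | 1 | 1
0 | 1 | 0 | 1 | 1
0 | 0 | 1 | 1 | 0
0 | 0 | 0 | 0 | 0
The columns differ at A=1, B=1, C=0 (φ=0, ψ=1), so they are not equivalent.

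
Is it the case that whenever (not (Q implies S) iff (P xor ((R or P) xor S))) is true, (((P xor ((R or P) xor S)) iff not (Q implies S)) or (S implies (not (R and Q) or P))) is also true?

P  Q  R  S  |  φ  ψ
F  F  F  F  |  T  T
F  F  F  T  |  F  T
F  F  T  F  |  F  T
F  F  T  T  |  T  T
F  T  F  F  |  F  T
F  T  F  T  |  F  T
F  T  T  F  |  T  T
F  T  T  T  |  T  T
T  F  F  F  |  T  T
T  F  F  T  |  F  T
T  F  T  F  |  T  T
T  F  T  T  |  F  T
T  T  F  F  |  F  T
T  T  F  T  |  F  T
T  T  T  F  |  F  T
T  T  T  T  |  F  T
In every row where φ is true, ψ is also true, so φ ⊨ ψ.

yes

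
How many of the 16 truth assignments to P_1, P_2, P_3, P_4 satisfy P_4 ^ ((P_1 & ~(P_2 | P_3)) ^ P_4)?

2

P_1 | P_2 | P_3 | P_4 || φ
 F  |  F  |  F  |  F  || F
 F  |  F  |  F  |  T  || F
 F  |  F  |  T  |  F  || F
 F  |  F  |  T  |  T  || F
 F  |  T  |  F  |  F  || F
 F  |  T  |  F  |  T  || F
 F  |  T  |  T  |  F  || F
 F  |  T  |  T  |  T  || F
 T  |  F  |  F  |  F  || T
 T  |  F  |  F  |  T  || T
 T  |  F  |  T  |  F  || F
 T  |  F  |  T  |  T  || F
 T  |  T  |  F  |  F  || F
 T  |  T  |  F  |  T  || F
 T  |  T  |  T  |  F  || F
 T  |  T  |  T  |  T  || F
The formula is true on 2 of the 16 rows.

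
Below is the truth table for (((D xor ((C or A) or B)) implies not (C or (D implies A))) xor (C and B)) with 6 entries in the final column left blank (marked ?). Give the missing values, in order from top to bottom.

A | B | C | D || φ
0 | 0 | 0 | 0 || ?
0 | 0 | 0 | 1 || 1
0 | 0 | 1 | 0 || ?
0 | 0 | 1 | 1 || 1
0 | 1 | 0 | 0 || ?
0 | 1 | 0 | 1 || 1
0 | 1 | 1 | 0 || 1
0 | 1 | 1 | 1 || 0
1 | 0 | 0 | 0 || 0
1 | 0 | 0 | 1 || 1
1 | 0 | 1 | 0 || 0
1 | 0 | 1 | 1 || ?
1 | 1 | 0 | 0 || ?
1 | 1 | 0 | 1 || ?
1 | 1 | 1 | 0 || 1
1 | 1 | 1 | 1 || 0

1, 0, 0, 1, 0, 1

Row A=0, B=0, C=0, D=0: ((D xor ((C or A) or B)) implies not (C or (D implies A))) = 1, (C and B) = 0, so the formula = 1.
Row A=0, B=0, C=1, D=0: ((D xor ((C or A) or B)) implies not (C or (D implies A))) = 0, (C and B) = 0, so the formula = 0.
Row A=0, B=1, C=0, D=0: ((D xor ((C or A) or B)) implies not (C or (D implies A))) = 0, (C and B) = 0, so the formula = 0.
Row A=1, B=0, C=1, D=1: ((D xor ((C or A) or B)) implies not (C or (D implies A))) = 1, (C and B) = 0, so the formula = 1.
Row A=1, B=1, C=0, D=0: ((D xor ((C or A) or B)) implies not (C or (D implies A))) = 0, (C and B) = 0, so the formula = 0.
Row A=1, B=1, C=0, D=1: ((D xor ((C or A) or B)) implies not (C or (D implies A))) = 1, (C and B) = 0, so the formula = 1.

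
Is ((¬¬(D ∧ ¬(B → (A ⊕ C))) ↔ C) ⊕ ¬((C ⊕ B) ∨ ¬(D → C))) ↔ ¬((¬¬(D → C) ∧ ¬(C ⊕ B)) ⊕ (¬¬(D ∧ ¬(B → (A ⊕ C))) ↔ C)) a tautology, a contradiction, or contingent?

contradiction

A  B  C  D  |  φ
F  F  F  F  |  F
F  F  F  T  |  F
F  F  T  F  |  F
F  F  T  T  |  F
F  T  F  F  |  F
F  T  F  T  |  F
F  T  T  F  |  F
F  T  T  T  |  F
T  F  F  F  |  F
T  F  F  T  |  F
T  F  T  F  |  F
T  F  T  T  |  F
T  T  F  F  |  F
T  T  F  T  |  F
T  T  T  F  |  F
T  T  T  T  |  F
Every row is F, so the formula is a contradiction.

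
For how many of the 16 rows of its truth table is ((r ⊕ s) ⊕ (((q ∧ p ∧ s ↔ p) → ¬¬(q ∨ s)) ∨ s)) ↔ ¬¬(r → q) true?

6

p  q  r  s  |  (r ⊕ s)  (q ∧ p ∧ s)  ((q ∧ p ∧ s) ↔ p)  (q ∨ s)  ¬(q ∨ s)  ¬¬(q ∨ s)  (r → q)  ¬(r → q)  ¬¬(r → q)  φ
1  1  1  1  |     0          1               1             1        0          1         1        0          1      1
1  1  1  0  |     1          0               0             1        0          1         1        0          1      0
1  1  0  1  |     1          1               1             1        0          1         1        0          1      0
1  1  0  0  |     0          0               0             1        0          1         1        0          1      1
1  0  1  1  |     0          0               0             1        0          1         0        1          0      0
1  0  1  0  |     1          0               0             0        1          0         0        1          0      1
1  0  0  1  |     1          0               0             1        0          1         1        0          1      0
1  0  0  0  |     0          0               0             0        1          0         1        0          1      1
0  1  1  1  |     0          0               1             1        0          1         1        0          1      1
0  1  1  0  |     1          0               1             1        0          1         1        0          1      0
0  1  0  1  |     1          0               1             1        0          1         1        0          1      0
0  1  0  0  |     0          0               1             1        0          1         1        0          1      1
0  0  1  1  |     0          0               1             1        0          1         0        1          0      0
0  0  1  0  |     1          0               1             0        1          0         0        1          0      0
0  0  0  1  |     1          0               1             1        0          1         1        0          1      0
0  0  0  0  |     0          0               1             0        1          0         1        0          1      0
The formula is true on 6 of the 16 rows.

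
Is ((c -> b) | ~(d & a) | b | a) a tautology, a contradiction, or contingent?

tautology

a  b  c  d     ((c -> b) | ~(d & a) | b | a)
T  T  T  T                   T              
T  T  T  F                   T              
T  T  F  T                   T              
T  T  F  F                   T              
T  F  T  T                   T              
T  F  T  F                   T              
T  F  F  T                   T              
T  F  F  F                   T              
F  T  T  T                   T              
F  T  T  F                   T              
F  T  F  T                   T              
F  T  F  F                   T              
F  F  T  T                   T              
F  F  T  F                   T              
F  F  F  T                   T              
F  F  F  F                   T              
Every row is T, so the formula is a tautology.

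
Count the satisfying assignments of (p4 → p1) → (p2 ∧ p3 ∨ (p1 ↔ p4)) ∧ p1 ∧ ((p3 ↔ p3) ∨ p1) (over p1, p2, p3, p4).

9

p1  p2  p3  p4  |  φ
F   F   F   F   |  F
F   F   F   T   |  T
F   F   T   F   |  F
F   F   T   T   |  T
F   T   F   F   |  F
F   T   F   T   |  T
F   T   T   F   |  F
F   T   T   T   |  T
T   F   F   F   |  F
T   F   F   T   |  T
T   F   T   F   |  F
T   F   T   T   |  T
T   T   F   F   |  F
T   T   F   T   |  T
T   T   T   F   |  T
T   T   T   T   |  T
The formula is true on 9 of the 16 rows.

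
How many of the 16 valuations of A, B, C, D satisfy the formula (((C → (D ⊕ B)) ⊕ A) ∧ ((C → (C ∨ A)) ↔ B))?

A | B | C | D | φ
- | - | - | - | -
T | T | T | T | T
T | T | T | F | F
T | T | F | T | F
T | T | F | F | F
T | F | T | T | F
T | F | T | F | F
T | F | F | T | F
T | F | F | F | F
F | T | T | T | F
F | T | T | F | T
F | T | F | T | T
F | T | F | F | T
F | F | T | T | F
F | F | T | F | F
F | F | F | T | F
F | F | F | F | F
The formula is true on 4 of the 16 rows.

4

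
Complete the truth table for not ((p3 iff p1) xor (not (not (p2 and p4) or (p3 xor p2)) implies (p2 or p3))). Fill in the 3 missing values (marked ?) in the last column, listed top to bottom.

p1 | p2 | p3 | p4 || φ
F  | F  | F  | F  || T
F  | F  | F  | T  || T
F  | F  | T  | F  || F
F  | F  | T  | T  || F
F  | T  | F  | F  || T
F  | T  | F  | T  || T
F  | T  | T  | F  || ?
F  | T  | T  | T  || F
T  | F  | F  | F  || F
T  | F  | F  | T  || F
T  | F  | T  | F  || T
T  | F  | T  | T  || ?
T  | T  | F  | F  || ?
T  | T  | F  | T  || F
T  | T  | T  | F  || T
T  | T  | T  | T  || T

Row p1=F, p2=T, p3=T, p4=F: (p3 iff p1) = F, (not (not (p2 and p4) or (p3 xor p2)) implies (p2 or p3)) = T, ((p3 iff p1) xor (not (not (p2 and p4) or (p3 xor p2)) implies (p2 or p3))) = T, so the formula = F.
Row p1=T, p2=F, p3=T, p4=T: (p3 iff p1) = T, (not (not (p2 and p4) or (p3 xor p2)) implies (p2 or p3)) = T, ((p3 iff p1) xor (not (not (p2 and p4) or (p3 xor p2)) implies (p2 or p3))) = F, so the formula = T.
Row p1=T, p2=T, p3=F, p4=F: (p3 iff p1) = F, (not (not (p2 and p4) or (p3 xor p2)) implies (p2 or p3)) = T, ((p3 iff p1) xor (not (not (p2 and p4) or (p3 xor p2)) implies (p2 or p3))) = T, so the formula = F.

F, T, F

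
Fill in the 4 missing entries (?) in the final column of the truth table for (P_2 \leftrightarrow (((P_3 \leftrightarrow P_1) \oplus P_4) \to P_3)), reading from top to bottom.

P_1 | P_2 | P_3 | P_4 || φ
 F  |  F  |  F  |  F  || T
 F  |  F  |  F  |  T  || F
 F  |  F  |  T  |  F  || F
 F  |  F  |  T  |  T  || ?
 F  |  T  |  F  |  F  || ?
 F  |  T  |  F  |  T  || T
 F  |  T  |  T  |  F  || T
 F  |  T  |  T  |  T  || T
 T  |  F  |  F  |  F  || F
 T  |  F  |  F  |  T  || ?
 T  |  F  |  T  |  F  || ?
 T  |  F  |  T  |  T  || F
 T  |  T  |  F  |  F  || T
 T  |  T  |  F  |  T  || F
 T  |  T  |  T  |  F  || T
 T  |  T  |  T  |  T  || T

F, F, T, F

Row P_1=F, P_2=F, P_3=T, P_4=T: (((P_3 \leftrightarrow P_1) \oplus P_4) \to P_3) = T, so the formula = F.
Row P_1=F, P_2=T, P_3=F, P_4=F: (((P_3 \leftrightarrow P_1) \oplus P_4) \to P_3) = F, so the formula = F.
Row P_1=T, P_2=F, P_3=F, P_4=T: (((P_3 \leftrightarrow P_1) \oplus P_4) \to P_3) = F, so the formula = T.
Row P_1=T, P_2=F, P_3=T, P_4=F: (((P_3 \leftrightarrow P_1) \oplus P_4) \to P_3) = T, so the formula = F.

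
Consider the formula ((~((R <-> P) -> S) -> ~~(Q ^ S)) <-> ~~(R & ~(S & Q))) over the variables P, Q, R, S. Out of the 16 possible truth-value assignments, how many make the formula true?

P  Q  R  S  |  φ
T  T  T  T  |  F
T  T  T  F  |  T
T  T  F  T  |  F
T  T  F  F  |  F
T  F  T  T  |  T
T  F  T  F  |  F
T  F  F  T  |  F
T  F  F  F  |  F
F  T  T  T  |  F
F  T  T  F  |  T
F  T  F  T  |  F
F  T  F  F  |  F
F  F  T  T  |  T
F  F  T  F  |  T
F  F  F  T  |  F
F  F  F  F  |  T
The formula is true on 6 of the 16 rows.

6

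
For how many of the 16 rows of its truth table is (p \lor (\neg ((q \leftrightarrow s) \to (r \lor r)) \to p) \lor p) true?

14

p  q  r  s  |  φ
T  T  T  T  |  T
T  T  T  F  |  T
T  T  F  T  |  T
T  T  F  F  |  T
T  F  T  T  |  T
T  F  T  F  |  T
T  F  F  T  |  T
T  F  F  F  |  T
F  T  T  T  |  T
F  T  T  F  |  T
F  T  F  T  |  F
F  T  F  F  |  T
F  F  T  T  |  T
F  F  T  F  |  T
F  F  F  T  |  T
F  F  F  F  |  F
The formula is true on 14 of the 16 rows.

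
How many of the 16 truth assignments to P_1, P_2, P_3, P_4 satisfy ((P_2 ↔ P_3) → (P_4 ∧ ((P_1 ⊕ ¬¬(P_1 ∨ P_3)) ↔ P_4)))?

P_1 | P_2 | P_3 | P_4 || φ
 F  |  F  |  F  |  F  || F
 F  |  F  |  F  |  T  || F
 F  |  F  |  T  |  F  || T
 F  |  F  |  T  |  T  || T
 F  |  T  |  F  |  F  || T
 F  |  T  |  F  |  T  || T
 F  |  T  |  T  |  F  || F
 F  |  T  |  T  |  T  || T
 T  |  F  |  F  |  F  || F
 T  |  F  |  F  |  T  || F
 T  |  F  |  T  |  F  || T
 T  |  F  |  T  |  T  || T
 T  |  T  |  F  |  F  || T
 T  |  T  |  F  |  T  || T
 T  |  T  |  T  |  F  || F
 T  |  T  |  T  |  T  || F
The formula is true on 9 of the 16 rows.

9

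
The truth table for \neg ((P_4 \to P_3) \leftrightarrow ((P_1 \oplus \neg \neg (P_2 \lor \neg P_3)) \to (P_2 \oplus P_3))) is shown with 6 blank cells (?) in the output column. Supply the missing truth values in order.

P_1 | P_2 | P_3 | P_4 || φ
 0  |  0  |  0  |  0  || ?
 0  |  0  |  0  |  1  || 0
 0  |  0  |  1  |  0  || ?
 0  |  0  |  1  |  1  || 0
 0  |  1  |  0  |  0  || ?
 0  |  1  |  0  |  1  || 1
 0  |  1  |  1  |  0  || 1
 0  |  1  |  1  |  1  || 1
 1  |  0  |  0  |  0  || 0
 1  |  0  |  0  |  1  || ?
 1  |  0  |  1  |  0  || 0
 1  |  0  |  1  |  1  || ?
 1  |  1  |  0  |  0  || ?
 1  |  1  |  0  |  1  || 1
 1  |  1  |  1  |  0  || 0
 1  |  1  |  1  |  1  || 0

1, 0, 0, 1, 0, 0

Row 1: (P_4 \to P_3) = 1, ((P_1 \oplus \neg \neg (P_2 \lor \neg P_3)) \to (P_2 \oplus P_3)) = 0, ((P_4 \to P_3) \leftrightarrow ((P_1 \oplus \neg \neg (P_2 \lor \neg P_3)) \to (P_2 \oplus P_3))) = 0, so the formula = 1.
Row 3: (P_4 \to P_3) = 1, ((P_1 \oplus \neg \neg (P_2 \lor \neg P_3)) \to (P_2 \oplus P_3)) = 1, ((P_4 \to P_3) \leftrightarrow ((P_1 \oplus \neg \neg (P_2 \lor \neg P_3)) \to (P_2 \oplus P_3))) = 1, so the formula = 0.
Row 5: (P_4 \to P_3) = 1, ((P_1 \oplus \neg \neg (P_2 \lor \neg P_3)) \to (P_2 \oplus P_3)) = 1, ((P_4 \to P_3) \leftrightarrow ((P_1 \oplus \neg \neg (P_2 \lor \neg P_3)) \to (P_2 \oplus P_3))) = 1, so the formula = 0.
Row 10: (P_4 \to P_3) = 0, ((P_1 \oplus \neg \neg (P_2 \lor \neg P_3)) \to (P_2 \oplus P_3)) = 1, ((P_4 \to P_3) \leftrightarrow ((P_1 \oplus \neg \neg (P_2 \lor \neg P_3)) \to (P_2 \oplus P_3))) = 0, so the formula = 1.
Row 12: (P_4 \to P_3) = 1, ((P_1 \oplus \neg \neg (P_2 \lor \neg P_3)) \to (P_2 \oplus P_3)) = 1, ((P_4 \to P_3) \leftrightarrow ((P_1 \oplus \neg \neg (P_2 \lor \neg P_3)) \to (P_2 \oplus P_3))) = 1, so the formula = 0.
Row 13: (P_4 \to P_3) = 1, ((P_1 \oplus \neg \neg (P_2 \lor \neg P_3)) \to (P_2 \oplus P_3)) = 1, ((P_4 \to P_3) \leftrightarrow ((P_1 \oplus \neg \neg (P_2 \lor \neg P_3)) \to (P_2 \oplus P_3))) = 1, so the formula = 0.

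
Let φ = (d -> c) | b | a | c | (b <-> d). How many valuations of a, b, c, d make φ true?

a  b  c  d  |  φ
T  T  T  T  |  T
T  T  T  F  |  T
T  T  F  T  |  T
T  T  F  F  |  T
T  F  T  T  |  T
T  F  T  F  |  T
T  F  F  T  |  T
T  F  F  F  |  T
F  T  T  T  |  T
F  T  T  F  |  T
F  T  F  T  |  T
F  T  F  F  |  T
F  F  T  T  |  T
F  F  T  F  |  T
F  F  F  T  |  F
F  F  F  F  |  T
The formula is true on 15 of the 16 rows.

15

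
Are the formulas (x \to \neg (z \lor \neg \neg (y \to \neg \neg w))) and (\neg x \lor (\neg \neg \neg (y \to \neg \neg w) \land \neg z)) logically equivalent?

equivalent

x  y  z  w  |  φ  ψ
1  1  1  1  |  0  0
1  1  1  0  |  0  0
1  1  0  1  |  0  0
1  1  0  0  |  1  1
1  0  1  1  |  0  0
1  0  1  0  |  0  0
1  0  0  1  |  0  0
1  0  0  0  |  0  0
0  1  1  1  |  1  1
0  1  1  0  |  1  1
0  1  0  1  |  1  1
0  1  0  0  |  1  1
0  0  1  1  |  1  1
0  0  1  0  |  1  1
0  0  0  1  |  1  1
0  0  0  0  |  1  1
The columns for φ and ψ agree on every row, so they are logically equivalent.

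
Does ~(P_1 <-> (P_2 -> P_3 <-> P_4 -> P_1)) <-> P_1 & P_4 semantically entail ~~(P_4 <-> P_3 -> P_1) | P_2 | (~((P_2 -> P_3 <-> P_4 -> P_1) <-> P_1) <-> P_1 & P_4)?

 P_1    P_2    P_3    P_4   |    φ      ψ  
False  False  False  False  |  False  False
False  False  False   True  |   True   True
False  False   True  False  |  False   True
False  False   True   True  |   True   True
False   True  False  False  |   True   True
False   True  False   True  |  False   True
False   True   True  False  |  False   True
False   True   True   True  |   True   True
 True  False  False  False  |   True   True
 True  False  False   True  |  False   True
 True  False   True  False  |   True   True
 True  False   True   True  |  False   True
 True   True  False  False  |  False   True
 True   True  False   True  |   True   True
 True   True   True  False  |   True   True
 True   True   True   True  |  False   True
In every row where φ is true, ψ is also true, so φ ⊨ ψ.

yes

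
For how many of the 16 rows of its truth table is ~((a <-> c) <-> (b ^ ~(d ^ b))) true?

a | b | c | d | φ
- | - | - | - | -
0 | 0 | 0 | 0 | 0
0 | 0 | 0 | 1 | 1
0 | 0 | 1 | 0 | 1
0 | 0 | 1 | 1 | 0
0 | 1 | 0 | 0 | 0
0 | 1 | 0 | 1 | 1
0 | 1 | 1 | 0 | 1
0 | 1 | 1 | 1 | 0
1 | 0 | 0 | 0 | 1
1 | 0 | 0 | 1 | 0
1 | 0 | 1 | 0 | 0
1 | 0 | 1 | 1 | 1
1 | 1 | 0 | 0 | 1
1 | 1 | 0 | 1 | 0
1 | 1 | 1 | 0 | 0
1 | 1 | 1 | 1 | 1
The formula is true on 8 of the 16 rows.

8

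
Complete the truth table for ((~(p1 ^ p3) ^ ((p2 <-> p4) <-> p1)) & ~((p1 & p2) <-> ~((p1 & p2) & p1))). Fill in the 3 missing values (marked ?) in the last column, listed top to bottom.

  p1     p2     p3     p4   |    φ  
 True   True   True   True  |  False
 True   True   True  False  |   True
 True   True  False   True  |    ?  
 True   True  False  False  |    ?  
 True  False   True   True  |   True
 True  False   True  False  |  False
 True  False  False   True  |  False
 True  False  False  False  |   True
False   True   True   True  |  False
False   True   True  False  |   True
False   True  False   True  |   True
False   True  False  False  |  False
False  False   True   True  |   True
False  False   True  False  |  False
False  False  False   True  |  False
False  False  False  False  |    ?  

Row p1=True, p2=True, p3=False, p4=True: (~(p1 ^ p3) ^ ((p2 <-> p4) <-> p1)) = True, ~((p1 & p2) <-> ~((p1 & p2) & p1)) = True, so the formula = True.
Row p1=True, p2=True, p3=False, p4=False: (~(p1 ^ p3) ^ ((p2 <-> p4) <-> p1)) = False, ~((p1 & p2) <-> ~((p1 & p2) & p1)) = True, so the formula = False.
Row p1=False, p2=False, p3=False, p4=False: (~(p1 ^ p3) ^ ((p2 <-> p4) <-> p1)) = True, ~((p1 & p2) <-> ~((p1 & p2) & p1)) = True, so the formula = True.

True, False, True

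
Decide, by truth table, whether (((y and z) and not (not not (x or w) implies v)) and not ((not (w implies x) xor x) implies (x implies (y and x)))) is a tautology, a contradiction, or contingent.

contradiction

  x   |   y   |   z   |   w   |   v   ||   φ  
 True |  True |  True |  True |  True || False
 True |  True |  True |  True | False || False
 True |  True |  True | False |  True || False
 True |  True |  True | False | False || False
 True |  True | False |  True |  True || False
 True |  True | False |  True | False || False
 True |  True | False | False |  True || False
 True |  True | False | False | False || False
 True | False |  True |  True |  True || False
 True | False |  True |  True | False || False
 True | False |  True | False |  True || False
 True | False |  True | False | False || False
 True | False | False |  True |  True || False
 True | False | False |  True | False || False
 True | False | False | False |  True || False
 True | False | False | False | False || False
False |  True |  True |  True |  True || False
False |  True |  True |  True | False || False
False |  True |  True | False |  True || False
False |  True |  True | False | False || False
False |  True | False |  True |  True || False
False |  True | False |  True | False || False
False |  True | False | False |  True || False
False |  True | False | False | False || False
False | False |  True |  True |  True || False
False | False |  True |  True | False || False
False | False |  True | False |  True || False
False | False |  True | False | False || False
False | False | False |  True |  True || False
False | False | False |  True | False || False
False | False | False | False |  True || False
False | False | False | False | False || False
Every row is False, so the formula is a contradiction.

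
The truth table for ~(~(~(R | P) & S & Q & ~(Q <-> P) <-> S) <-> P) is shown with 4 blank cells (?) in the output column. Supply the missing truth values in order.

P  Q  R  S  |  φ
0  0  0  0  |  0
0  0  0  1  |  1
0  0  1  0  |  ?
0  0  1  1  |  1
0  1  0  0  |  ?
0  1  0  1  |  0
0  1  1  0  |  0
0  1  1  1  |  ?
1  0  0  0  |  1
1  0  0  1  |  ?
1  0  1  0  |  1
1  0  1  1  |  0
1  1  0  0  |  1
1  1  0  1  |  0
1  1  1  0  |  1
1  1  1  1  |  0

Row P=0, Q=0, R=1, S=0: ~(~(R | P) & S & Q & ~(Q <-> P) <-> S) = 0, (~(~(R | P) & S & Q & ~(Q <-> P) <-> S) <-> P) = 1, so the formula = 0.
Row P=0, Q=1, R=0, S=0: ~(~(R | P) & S & Q & ~(Q <-> P) <-> S) = 0, (~(~(R | P) & S & Q & ~(Q <-> P) <-> S) <-> P) = 1, so the formula = 0.
Row P=0, Q=1, R=1, S=1: ~(~(R | P) & S & Q & ~(Q <-> P) <-> S) = 1, (~(~(R | P) & S & Q & ~(Q <-> P) <-> S) <-> P) = 0, so the formula = 1.
Row P=1, Q=0, R=0, S=1: ~(~(R | P) & S & Q & ~(Q <-> P) <-> S) = 1, (~(~(R | P) & S & Q & ~(Q <-> P) <-> S) <-> P) = 1, so the formula = 0.

0, 0, 1, 0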